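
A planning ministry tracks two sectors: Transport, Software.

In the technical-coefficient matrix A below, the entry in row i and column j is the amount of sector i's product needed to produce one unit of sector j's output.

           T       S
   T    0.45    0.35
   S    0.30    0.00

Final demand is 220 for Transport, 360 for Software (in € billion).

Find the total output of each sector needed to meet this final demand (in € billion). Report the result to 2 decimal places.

I − A =
  [   0.55    -0.35]
  [  -0.30     1.00]
det(I−A) = (0.55)(1.00) − (-0.35)(-0.30) = 0.4450
adj(I−A) = [[1.00, 0.35], [0.30, 0.55]]
(I − A)⁻¹ = adj(I−A) / det(I−A) ≈
  [   2.2472     0.7865]
  [   0.6742     1.2360]
x = (I − A)⁻¹ d = adj(I−A)·d / det(I−A), with det(I−A) = 0.4450:
  x_T = (1.00·220 + 0.35·360) / 0.4450 = 346.00 / 0.4450 ≈ 777.53
  x_S = (0.30·220 + 0.55·360) / 0.4450 = 264.00 / 0.4450 ≈ 593.26

x_T = 777.53, x_S = 593.26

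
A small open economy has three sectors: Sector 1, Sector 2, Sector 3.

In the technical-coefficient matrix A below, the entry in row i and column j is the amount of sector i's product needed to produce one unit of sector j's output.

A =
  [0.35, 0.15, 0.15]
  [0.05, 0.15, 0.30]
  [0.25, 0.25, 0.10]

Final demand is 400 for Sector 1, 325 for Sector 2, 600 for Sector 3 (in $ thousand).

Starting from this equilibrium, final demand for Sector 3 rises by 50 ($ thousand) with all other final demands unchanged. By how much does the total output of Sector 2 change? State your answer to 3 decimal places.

Δx_2 = 25.520

I − A =
  [   0.65    -0.15    -0.15]
  [  -0.05     0.85    -0.30]
  [  -0.25    -0.25     0.90]
Cofactors of I−A, C_ij = (−1)^(i+j)·(minor ij) (rows/columns in the sector order above):
  C_11 = (0.85)(0.90) − (-0.30)(-0.25) = 0.6900
  C_12 = −[(-0.05)(0.90) − (-0.30)(-0.25)] = 0.1200
  C_13 = (-0.05)(-0.25) − (0.85)(-0.25) = 0.2250
  C_21 = −[(-0.15)(0.90) − (-0.15)(-0.25)] = 0.1725
  C_22 = (0.65)(0.90) − (-0.15)(-0.25) = 0.5475
  C_23 = −[(0.65)(-0.25) − (-0.15)(-0.25)] = 0.2000
  C_31 = (-0.15)(-0.30) − (-0.15)(0.85) = 0.1725
  C_32 = −[(0.65)(-0.30) − (-0.15)(-0.05)] = 0.2025
  C_33 = (0.65)(0.85) − (-0.15)(-0.05) = 0.5450
det(I−A) = Σ_j (I−A)_1j·C_1j = (0.65)(0.6900) + (-0.15)(0.1200) + (-0.15)(0.2250) = 0.39675
adj(I−A) = Cᵀ =
  [ 0.6900   0.1725   0.1725]
  [ 0.1200   0.5475   0.2025]
  [ 0.2250   0.2000   0.5450]
(I − A)⁻¹ = adj(I−A) / det(I−A) ≈
  [   1.7391     0.4348     0.4348]
  [   0.3025     1.3800     0.5104]
  [   0.5671     0.5041     1.3737]
Δx = (I − A)⁻¹ Δd with Δd having +50 in the Sector 3 component and 0 elsewhere.
So Δx_2 = L_23 · (+50), where L_23 = adj(I−A)_23 / det(I−A) = 0.2025 / 0.39675.
Δx_2 = 0.2025 × (+50) / 0.39675 = 10.125 / 0.39675 ≈ 25.520.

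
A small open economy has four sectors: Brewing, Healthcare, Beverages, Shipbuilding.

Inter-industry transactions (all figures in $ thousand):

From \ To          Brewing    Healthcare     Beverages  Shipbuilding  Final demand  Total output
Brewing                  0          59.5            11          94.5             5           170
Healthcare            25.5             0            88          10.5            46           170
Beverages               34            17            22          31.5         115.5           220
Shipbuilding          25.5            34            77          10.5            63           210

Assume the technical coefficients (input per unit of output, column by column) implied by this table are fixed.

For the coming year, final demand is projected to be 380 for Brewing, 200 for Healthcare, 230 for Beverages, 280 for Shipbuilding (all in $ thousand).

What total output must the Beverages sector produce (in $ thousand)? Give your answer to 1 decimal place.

x_3 = 707.0

Technical coefficients a_ij = z_ij / X_j:
  a_11 = 0/170 = 0.00, a_21 = 25.5/170 = 0.15, a_31 = 34/170 = 0.20, a_41 = 25.5/170 = 0.15
  a_12 = 59.5/170 = 0.35, a_22 = 0/170 = 0.00, a_32 = 17/170 = 0.10, a_42 = 34/170 = 0.20
  a_13 = 11/220 = 0.05, a_23 = 88/220 = 0.40, a_33 = 22/220 = 0.10, a_43 = 77/220 = 0.35
  a_14 = 94.5/210 = 0.45, a_24 = 10.5/210 = 0.05, a_34 = 31.5/210 = 0.15, a_44 = 10.5/210 = 0.05
I − A =
  [   1.00    -0.35    -0.05    -0.45]
  [  -0.15     1.00    -0.40    -0.05]
  [  -0.20    -0.10     0.90    -0.15]
  [  -0.15    -0.20    -0.35     0.95]
Compute the cofactors C_ij = (−1)^(i+j)·(3×3 minor ij) of I−A; the adjugate is their transpose:
adj(I−A) = Cᵀ =
  [ 0.741750   0.383875   0.379625   0.431500]
  [ 0.215625   0.699625   0.401625   0.202375]
  [ 0.230000   0.210625   0.806500   0.247375]
  [ 0.247250   0.285500   0.441625   0.774000]
det(I−A) = Σ_j (I−A)_1j·C_1j = (1.00)(0.741750) + (-0.35)(0.215625) + (-0.05)(0.230000) + (-0.45)(0.247250) = 0.54351875
(I − A)⁻¹ = adj(I−A) / det(I−A) ≈
  [   1.3647     0.7063     0.6985     0.7939]
  [   0.3967     1.2872     0.7389     0.3723]
  [   0.4232     0.3875     1.4838     0.4551]
  [   0.4549     0.5253     0.8125     1.4241]
x = (I − A)⁻¹ d = adj(I−A)·d / det(I−A), with det(I−A) = 0.54351875:
  x_1 = (0.741750·380 + 0.383875·200 + 0.379625·230 + 0.431500·280) / 0.54351875 = 566.77375 / 0.54351875 ≈ 1042.8
  x_2 = (0.215625·380 + 0.699625·200 + 0.401625·230 + 0.202375·280) / 0.54351875 = 370.90125 / 0.54351875 ≈ 682.4
  x_3 = (0.230000·380 + 0.210625·200 + 0.806500·230 + 0.247375·280) / 0.54351875 = 384.285 / 0.54351875 ≈ 707.0
  x_4 = (0.247250·380 + 0.285500·200 + 0.441625·230 + 0.774000·280) / 0.54351875 = 469.34875 / 0.54351875 ≈ 863.5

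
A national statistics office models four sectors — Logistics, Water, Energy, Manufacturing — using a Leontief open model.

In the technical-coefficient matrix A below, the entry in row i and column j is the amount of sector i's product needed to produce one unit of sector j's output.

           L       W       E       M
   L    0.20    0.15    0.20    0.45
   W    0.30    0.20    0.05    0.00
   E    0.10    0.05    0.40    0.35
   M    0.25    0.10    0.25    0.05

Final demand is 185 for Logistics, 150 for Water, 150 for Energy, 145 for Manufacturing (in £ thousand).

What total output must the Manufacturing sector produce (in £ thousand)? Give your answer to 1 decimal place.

I − A =
  [   0.80    -0.15    -0.20    -0.45]
  [  -0.30     0.80    -0.05     0.00]
  [  -0.10    -0.05     0.60    -0.35]
  [  -0.25    -0.10    -0.25     0.95]
Compute the cofactors C_ij = (−1)^(i+j)·(3×3 minor ij) of I−A; the adjugate is their transpose:
adj(I−A) = Cᵀ =
  [ 0.381875   0.121500   0.251375   0.273500]
  [ 0.153875   0.270750   0.123125   0.118250]
  [ 0.170750   0.092250   0.461750   0.251000]
  [ 0.161625   0.084750   0.200625   0.335250]
det(I−A) = Σ_j (I−A)_1j·C_1j = (0.80)(0.381875) + (-0.15)(0.153875) + (-0.20)(0.170750) + (-0.45)(0.161625) = 0.1755375
(I − A)⁻¹ = adj(I−A) / det(I−A) ≈
  [   2.1755     0.6922     1.4320     1.5581]
  [   0.8766     1.5424     0.7014     0.6736]
  [   0.9727     0.5255     2.6305     1.4299]
  [   0.9207     0.4828     1.1429     1.9098]
x = (I − A)⁻¹ d = adj(I−A)·d / det(I−A), with det(I−A) = 0.1755375:
  x_L = (0.381875·185 + 0.121500·150 + 0.251375·150 + 0.273500·145) / 0.1755375 = 166.235625 / 0.1755375 ≈ 947.0
  x_W = (0.153875·185 + 0.270750·150 + 0.123125·150 + 0.118250·145) / 0.1755375 = 104.694375 / 0.1755375 ≈ 596.4
  x_E = (0.170750·185 + 0.092250·150 + 0.461750·150 + 0.251000·145) / 0.1755375 = 151.08375 / 0.1755375 ≈ 860.7
  x_M = (0.161625·185 + 0.084750·150 + 0.200625·150 + 0.335250·145) / 0.1755375 = 121.318125 / 0.1755375 ≈ 691.1

x_M = 691.1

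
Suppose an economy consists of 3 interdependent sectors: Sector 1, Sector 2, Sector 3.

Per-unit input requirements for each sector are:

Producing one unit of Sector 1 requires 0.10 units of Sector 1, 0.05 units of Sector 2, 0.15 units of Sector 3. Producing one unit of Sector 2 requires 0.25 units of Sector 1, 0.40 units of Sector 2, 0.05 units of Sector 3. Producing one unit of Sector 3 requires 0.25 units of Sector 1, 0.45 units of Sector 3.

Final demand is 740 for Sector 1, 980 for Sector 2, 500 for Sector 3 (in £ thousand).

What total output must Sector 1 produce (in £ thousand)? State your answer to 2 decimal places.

x_1 = 1746.07

I − A =
  [   0.90    -0.25    -0.25]
  [  -0.05     0.60     0.00]
  [  -0.15    -0.05     0.55]
Cofactors of I−A, C_ij = (−1)^(i+j)·(minor ij) (rows/columns in the sector order above):
  C_11 = (0.60)(0.55) − (0.00)(-0.05) = 0.3300
  C_12 = −[(-0.05)(0.55) − (0.00)(-0.15)] = 0.0275
  C_13 = (-0.05)(-0.05) − (0.60)(-0.15) = 0.0925
  C_21 = −[(-0.25)(0.55) − (-0.25)(-0.05)] = 0.1500
  C_22 = (0.90)(0.55) − (-0.25)(-0.15) = 0.4575
  C_23 = −[(0.90)(-0.05) − (-0.25)(-0.15)] = 0.0825
  C_31 = (-0.25)(0.00) − (-0.25)(0.60) = 0.1500
  C_32 = −[(0.90)(0.00) − (-0.25)(-0.05)] = 0.0125
  C_33 = (0.90)(0.60) − (-0.25)(-0.05) = 0.5275
det(I−A) = Σ_j (I−A)_1j·C_1j = (0.90)(0.3300) + (-0.25)(0.0275) + (-0.25)(0.0925) = 0.2670
adj(I−A) = Cᵀ =
  [ 0.3300   0.1500   0.1500]
  [ 0.0275   0.4575   0.0125]
  [ 0.0925   0.0825   0.5275]
(I − A)⁻¹ = adj(I−A) / det(I−A) ≈
  [   1.2360     0.5618     0.5618]
  [   0.1030     1.7135     0.0468]
  [   0.3464     0.3090     1.9757]
x = (I − A)⁻¹ d = adj(I−A)·d / det(I−A), with det(I−A) = 0.2670:
  x_1 = (0.3300·740 + 0.1500·980 + 0.1500·500) / 0.2670 = 466.20 / 0.2670 ≈ 1746.07
  x_2 = (0.0275·740 + 0.4575·980 + 0.0125·500) / 0.2670 = 474.95 / 0.2670 ≈ 1778.84
  x_3 = (0.0925·740 + 0.0825·980 + 0.5275·500) / 0.2670 = 413.05 / 0.2670 ≈ 1547.00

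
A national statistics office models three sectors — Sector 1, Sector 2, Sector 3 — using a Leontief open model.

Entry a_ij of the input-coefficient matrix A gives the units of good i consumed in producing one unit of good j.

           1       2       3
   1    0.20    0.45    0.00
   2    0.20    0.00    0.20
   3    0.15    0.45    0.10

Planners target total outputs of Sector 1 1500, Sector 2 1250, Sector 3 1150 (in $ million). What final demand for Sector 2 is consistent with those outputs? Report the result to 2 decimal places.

d_2 = 720.00

I − A =
  [   0.80    -0.45     0.00]
  [  -0.20     1.00    -0.20]
  [  -0.15    -0.45     0.90]
d = (I − A) x:
  d_1 = (+0.80)·1500 + (-0.45)·1250 + (+0.00)·1150 = 637.50
  d_2 = (-0.20)·1500 + (+1.00)·1250 + (-0.20)·1150 = 720.00
  d_3 = (-0.15)·1500 + (-0.45)·1250 + (+0.90)·1150 = 247.50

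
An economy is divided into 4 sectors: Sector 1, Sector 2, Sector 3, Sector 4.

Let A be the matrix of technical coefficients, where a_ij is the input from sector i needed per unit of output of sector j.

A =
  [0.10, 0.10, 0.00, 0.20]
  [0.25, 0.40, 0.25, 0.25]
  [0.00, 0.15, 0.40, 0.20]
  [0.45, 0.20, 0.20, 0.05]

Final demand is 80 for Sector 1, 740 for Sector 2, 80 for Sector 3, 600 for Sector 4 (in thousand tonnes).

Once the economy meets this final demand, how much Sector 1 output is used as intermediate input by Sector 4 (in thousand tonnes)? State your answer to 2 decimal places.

I − A =
  [   0.90    -0.10     0.00    -0.20]
  [  -0.25     0.60    -0.25    -0.25]
  [   0.00    -0.15     0.60    -0.20]
  [  -0.45    -0.20    -0.20     0.95]
Compute the cofactors C_ij = (−1)^(i+j)·(3×3 minor ij) of I−A; the adjugate is their transpose:
adj(I−A) = Cᵀ =
  [ 0.234875   0.083000   0.062750   0.084500]
  [ 0.222500   0.423000   0.246250   0.210000]
  [ 0.116500   0.159750   0.369000   0.144250]
  [ 0.182625   0.162000   0.159250   0.275250]
det(I−A) = Σ_j (I−A)_1j·C_1j = (0.90)(0.234875) + (-0.10)(0.222500) + (0.00)(0.116500) + (-0.20)(0.182625) = 0.1526125
(I − A)⁻¹ = adj(I−A) / det(I−A) ≈
  [   1.5390     0.5439     0.4112     0.5537]
  [   1.4579     2.7717     1.6136     1.3760]
  [   0.7634     1.0468     2.4179     0.9452]
  [   1.1967     1.0615     1.0435     1.8036]
First solve x = (I − A)⁻¹ d = adj(I−A)·d / det(I−A); in particular x_4 = (0.182625·80 + 0.162000·740 + 0.159250·80 + 0.275250·600) / 0.1526125 = 312.38 / 0.1526125 ≈ 2046.8834.
Intermediate flow from 1 to 4: z_14 = a_14 · x_4 = 0.20 × 312.38 / 0.1526125 = 62.476 / 0.1526125 ≈ 409.38.

z_14 = 409.38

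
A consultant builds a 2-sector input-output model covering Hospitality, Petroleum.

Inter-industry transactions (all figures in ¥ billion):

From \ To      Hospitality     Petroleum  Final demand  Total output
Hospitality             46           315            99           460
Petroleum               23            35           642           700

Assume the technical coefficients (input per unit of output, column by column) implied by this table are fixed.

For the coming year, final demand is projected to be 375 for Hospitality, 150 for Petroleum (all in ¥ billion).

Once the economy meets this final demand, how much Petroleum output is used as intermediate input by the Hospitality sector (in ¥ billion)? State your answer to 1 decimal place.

z_21 = 25.5

Technical coefficients a_ij = z_ij / X_j:
  a_11 = 46/460 = 0.10, a_21 = 23/460 = 0.05
  a_12 = 315/700 = 0.45, a_22 = 35/700 = 0.05
I − A =
  [   0.90    -0.45]
  [  -0.05     0.95]
det(I−A) = (0.90)(0.95) − (-0.45)(-0.05) = 0.8325
adj(I−A) = [[0.95, 0.45], [0.05, 0.90]]
(I − A)⁻¹ = adj(I−A) / det(I−A) ≈
  [   1.1411     0.5405]
  [   0.0601     1.0811]
First solve x = (I − A)⁻¹ d = adj(I−A)·d / det(I−A); in particular x_1 = (0.95·375 + 0.45·150) / 0.8325 = 423.75 / 0.8325 ≈ 509.009.
Intermediate flow from 2 to 1: z_21 = a_21 · x_1 = 0.05 × 423.75 / 0.8325 = 21.1875 / 0.8325 ≈ 25.5.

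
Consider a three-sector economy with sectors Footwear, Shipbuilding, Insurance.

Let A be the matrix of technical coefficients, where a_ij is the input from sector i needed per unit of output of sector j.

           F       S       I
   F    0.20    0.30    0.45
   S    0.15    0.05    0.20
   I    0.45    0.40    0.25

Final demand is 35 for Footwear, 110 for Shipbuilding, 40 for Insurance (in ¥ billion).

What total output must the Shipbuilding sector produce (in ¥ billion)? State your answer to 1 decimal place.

x_S = 265.2

I − A =
  [   0.80    -0.30    -0.45]
  [  -0.15     0.95    -0.20]
  [  -0.45    -0.40     0.75]
Cofactors of I−A, C_ij = (−1)^(i+j)·(minor ij) (rows/columns in the sector order above):
  C_11 = (0.95)(0.75) − (-0.20)(-0.40) = 0.6325
  C_12 = −[(-0.15)(0.75) − (-0.20)(-0.45)] = 0.2025
  C_13 = (-0.15)(-0.40) − (0.95)(-0.45) = 0.4875
  C_21 = −[(-0.30)(0.75) − (-0.45)(-0.40)] = 0.4050
  C_22 = (0.80)(0.75) − (-0.45)(-0.45) = 0.3975
  C_23 = −[(0.80)(-0.40) − (-0.30)(-0.45)] = 0.4550
  C_31 = (-0.30)(-0.20) − (-0.45)(0.95) = 0.4875
  C_32 = −[(0.80)(-0.20) − (-0.45)(-0.15)] = 0.2275
  C_33 = (0.80)(0.95) − (-0.30)(-0.15) = 0.7150
det(I−A) = Σ_j (I−A)_1j·C_1j = (0.80)(0.6325) + (-0.30)(0.2025) + (-0.45)(0.4875) = 0.225875
adj(I−A) = Cᵀ =
  [ 0.6325   0.4050   0.4875]
  [ 0.2025   0.3975   0.2275]
  [ 0.4875   0.4550   0.7150]
(I − A)⁻¹ = adj(I−A) / det(I−A) ≈
  [   2.8002     1.7930     2.1583]
  [   0.8965     1.7598     1.0072]
  [   2.1583     2.0144     3.1655]
x = (I − A)⁻¹ d = adj(I−A)·d / det(I−A), with det(I−A) = 0.225875:
  x_F = (0.6325·35 + 0.4050·110 + 0.4875·40) / 0.225875 = 86.1875 / 0.225875 ≈ 381.6
  x_S = (0.2025·35 + 0.3975·110 + 0.2275·40) / 0.225875 = 59.9125 / 0.225875 ≈ 265.2
  x_I = (0.4875·35 + 0.4550·110 + 0.7150·40) / 0.225875 = 95.7125 / 0.225875 ≈ 423.7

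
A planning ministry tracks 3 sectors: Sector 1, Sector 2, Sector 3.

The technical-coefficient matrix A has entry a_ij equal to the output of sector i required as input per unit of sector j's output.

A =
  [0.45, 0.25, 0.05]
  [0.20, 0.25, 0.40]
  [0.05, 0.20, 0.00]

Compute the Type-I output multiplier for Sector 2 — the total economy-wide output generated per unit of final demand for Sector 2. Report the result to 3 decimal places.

I − A =
  [   0.55    -0.25    -0.05]
  [  -0.20     0.75    -0.40]
  [  -0.05    -0.20     1.00]
Cofactors of I−A, C_ij = (−1)^(i+j)·(minor ij) (rows/columns in the sector order above):
  C_11 = (0.75)(1.00) − (-0.40)(-0.20) = 0.6700
  C_12 = −[(-0.20)(1.00) − (-0.40)(-0.05)] = 0.2200
  C_13 = (-0.20)(-0.20) − (0.75)(-0.05) = 0.0775
  C_21 = −[(-0.25)(1.00) − (-0.05)(-0.20)] = 0.2600
  C_22 = (0.55)(1.00) − (-0.05)(-0.05) = 0.5475
  C_23 = −[(0.55)(-0.20) − (-0.25)(-0.05)] = 0.1225
  C_31 = (-0.25)(-0.40) − (-0.05)(0.75) = 0.1375
  C_32 = −[(0.55)(-0.40) − (-0.05)(-0.20)] = 0.2300
  C_33 = (0.55)(0.75) − (-0.25)(-0.20) = 0.3625
det(I−A) = Σ_j (I−A)_1j·C_1j = (0.55)(0.6700) + (-0.25)(0.2200) + (-0.05)(0.0775) = 0.309625
adj(I−A) = Cᵀ =
  [ 0.6700   0.2600   0.1375]
  [ 0.2200   0.5475   0.2300]
  [ 0.0775   0.1225   0.3625]
(I − A)⁻¹ = adj(I−A) / det(I−A) ≈
  [   2.1639     0.8397     0.4441]
  [   0.7105     1.7683     0.7428]
  [   0.2503     0.3956     1.1708]
The output multiplier for sector j is the column-j sum of the Leontief inverse (I − A)⁻¹ = adj(I−A) / det(I−A).
Column 2 of adj(I−A): (0.2600, 0.5475, 0.1225); det(I−A) = 0.309625.
m_2 = (0.2600 + 0.5475 + 0.1225) / 0.309625 = 0.93 / 0.309625 ≈ 3.004.

m_2 = 3.004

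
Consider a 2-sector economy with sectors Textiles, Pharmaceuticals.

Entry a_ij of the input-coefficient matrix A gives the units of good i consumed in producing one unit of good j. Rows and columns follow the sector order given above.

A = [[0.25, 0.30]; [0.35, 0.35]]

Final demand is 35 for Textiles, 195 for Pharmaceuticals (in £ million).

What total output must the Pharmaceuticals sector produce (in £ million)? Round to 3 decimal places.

I − A =
  [   0.75    -0.30]
  [  -0.35     0.65]
det(I−A) = (0.75)(0.65) − (-0.30)(-0.35) = 0.3825
adj(I−A) = [[0.65, 0.30], [0.35, 0.75]]
(I − A)⁻¹ = adj(I−A) / det(I−A) ≈
  [   1.6993     0.7843]
  [   0.9150     1.9608]
x = (I − A)⁻¹ d = adj(I−A)·d / det(I−A), with det(I−A) = 0.3825:
  x_1 = (0.65·35 + 0.30·195) / 0.3825 = 81.25 / 0.3825 ≈ 212.418
  x_2 = (0.35·35 + 0.75·195) / 0.3825 = 158.50 / 0.3825 ≈ 414.379

x_2 = 414.379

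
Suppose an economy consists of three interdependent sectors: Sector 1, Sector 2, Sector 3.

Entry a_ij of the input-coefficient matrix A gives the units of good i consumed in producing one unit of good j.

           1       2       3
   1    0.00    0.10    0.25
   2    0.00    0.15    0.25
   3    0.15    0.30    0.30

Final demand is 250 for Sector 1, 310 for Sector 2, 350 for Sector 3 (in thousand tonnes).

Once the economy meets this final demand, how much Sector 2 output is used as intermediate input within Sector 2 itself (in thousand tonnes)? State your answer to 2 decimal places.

I − A =
  [   1.00    -0.10    -0.25]
  [   0.00     0.85    -0.25]
  [  -0.15    -0.30     0.70]
Cofactors of I−A, C_ij = (−1)^(i+j)·(minor ij) (rows/columns in the sector order above):
  C_11 = (0.85)(0.70) − (-0.25)(-0.30) = 0.5200
  C_12 = −[(0.00)(0.70) − (-0.25)(-0.15)] = 0.0375
  C_13 = (0.00)(-0.30) − (0.85)(-0.15) = 0.1275
  C_21 = −[(-0.10)(0.70) − (-0.25)(-0.30)] = 0.1450
  C_22 = (1.00)(0.70) − (-0.25)(-0.15) = 0.6625
  C_23 = −[(1.00)(-0.30) − (-0.10)(-0.15)] = 0.3150
  C_31 = (-0.10)(-0.25) − (-0.25)(0.85) = 0.2375
  C_32 = −[(1.00)(-0.25) − (-0.25)(0.00)] = 0.2500
  C_33 = (1.00)(0.85) − (-0.10)(0.00) = 0.8500
det(I−A) = Σ_j (I−A)_1j·C_1j = (1.00)(0.5200) + (-0.10)(0.0375) + (-0.25)(0.1275) = 0.484375
adj(I−A) = Cᵀ =
  [ 0.5200   0.1450   0.2375]
  [ 0.0375   0.6625   0.2500]
  [ 0.1275   0.3150   0.8500]
(I − A)⁻¹ = adj(I−A) / det(I−A) ≈
  [   1.0735     0.2994     0.4903]
  [   0.0774     1.3677     0.5161]
  [   0.2632     0.6503     1.7548]
First solve x = (I − A)⁻¹ d = adj(I−A)·d / det(I−A); in particular x_2 = (0.0375·250 + 0.6625·310 + 0.2500·350) / 0.484375 = 302.25 / 0.484375 = 624.0000.
Intermediate flow from 2 to 2: z_22 = a_22 · x_2 = 0.15 × 302.25 / 0.484375 = 45.3375 / 0.484375 = 93.60.

z_22 = 93.60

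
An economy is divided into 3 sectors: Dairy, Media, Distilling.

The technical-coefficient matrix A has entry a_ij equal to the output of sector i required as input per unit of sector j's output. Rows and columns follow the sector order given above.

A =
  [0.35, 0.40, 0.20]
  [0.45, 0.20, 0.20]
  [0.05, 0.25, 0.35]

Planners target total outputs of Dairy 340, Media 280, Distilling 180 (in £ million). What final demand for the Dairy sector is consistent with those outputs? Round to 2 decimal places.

d_1 = 73.00

I − A =
  [   0.65    -0.40    -0.20]
  [  -0.45     0.80    -0.20]
  [  -0.05    -0.25     0.65]
d = (I − A) x:
  d_1 = (+0.65)·340 + (-0.40)·280 + (-0.20)·180 = 73.00
  d_2 = (-0.45)·340 + (+0.80)·280 + (-0.20)·180 = 35.00
  d_3 = (-0.05)·340 + (-0.25)·280 + (+0.65)·180 = 30.00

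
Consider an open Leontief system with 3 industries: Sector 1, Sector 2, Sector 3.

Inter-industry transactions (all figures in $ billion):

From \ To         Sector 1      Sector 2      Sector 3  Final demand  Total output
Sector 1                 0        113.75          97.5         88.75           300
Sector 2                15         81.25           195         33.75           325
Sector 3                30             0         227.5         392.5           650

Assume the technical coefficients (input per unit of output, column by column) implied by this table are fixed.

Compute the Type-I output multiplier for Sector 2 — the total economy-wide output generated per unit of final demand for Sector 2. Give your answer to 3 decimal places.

m_2 = 1.975

Technical coefficients a_ij = z_ij / X_j:
  a_11 = 0/300 = 0.00, a_21 = 15/300 = 0.05, a_31 = 30/300 = 0.10
  a_12 = 113.75/325 = 0.35, a_22 = 81.25/325 = 0.25, a_32 = 0/325 = 0.00
  a_13 = 97.5/650 = 0.15, a_23 = 195/650 = 0.30, a_33 = 227.5/650 = 0.35
I − A =
  [   1.00    -0.35    -0.15]
  [  -0.05     0.75    -0.30]
  [  -0.10     0.00     0.65]
Cofactors of I−A, C_ij = (−1)^(i+j)·(minor ij) (rows/columns in the sector order above):
  C_11 = (0.75)(0.65) − (-0.30)(0.00) = 0.4875
  C_12 = −[(-0.05)(0.65) − (-0.30)(-0.10)] = 0.0625
  C_13 = (-0.05)(0.00) − (0.75)(-0.10) = 0.0750
  C_21 = −[(-0.35)(0.65) − (-0.15)(0.00)] = 0.2275
  C_22 = (1.00)(0.65) − (-0.15)(-0.10) = 0.6350
  C_23 = −[(1.00)(0.00) − (-0.35)(-0.10)] = 0.0350
  C_31 = (-0.35)(-0.30) − (-0.15)(0.75) = 0.2175
  C_32 = −[(1.00)(-0.30) − (-0.15)(-0.05)] = 0.3075
  C_33 = (1.00)(0.75) − (-0.35)(-0.05) = 0.7325
det(I−A) = Σ_j (I−A)_1j·C_1j = (1.00)(0.4875) + (-0.35)(0.0625) + (-0.15)(0.0750) = 0.454375
adj(I−A) = Cᵀ =
  [ 0.4875   0.2275   0.2175]
  [ 0.0625   0.6350   0.3075]
  [ 0.0750   0.0350   0.7325]
(I − A)⁻¹ = adj(I−A) / det(I−A) ≈
  [   1.0729     0.5007     0.4787]
  [   0.1376     1.3975     0.6768]
  [   0.1651     0.0770     1.6121]
The output multiplier for sector j is the column-j sum of the Leontief inverse (I − A)⁻¹ = adj(I−A) / det(I−A).
Column 2 of adj(I−A): (0.2275, 0.6350, 0.0350); det(I−A) = 0.454375.
m_2 = (0.2275 + 0.6350 + 0.0350) / 0.454375 = 0.8975 / 0.454375 ≈ 1.975.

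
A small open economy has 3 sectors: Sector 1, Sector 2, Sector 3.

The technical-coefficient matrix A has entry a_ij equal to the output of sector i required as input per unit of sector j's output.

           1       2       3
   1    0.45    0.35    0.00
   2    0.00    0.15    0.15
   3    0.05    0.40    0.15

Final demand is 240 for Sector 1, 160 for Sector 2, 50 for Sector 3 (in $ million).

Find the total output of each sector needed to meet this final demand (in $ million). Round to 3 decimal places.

x_1 = 578.369, x_2 = 223.151, x_3 = 197.858

I − A =
  [   0.55    -0.35     0.00]
  [   0.00     0.85    -0.15]
  [  -0.05    -0.40     0.85]
Cofactors of I−A, C_ij = (−1)^(i+j)·(minor ij) (rows/columns in the sector order above):
  C_11 = (0.85)(0.85) − (-0.15)(-0.40) = 0.6625
  C_12 = −[(0.00)(0.85) − (-0.15)(-0.05)] = 0.0075
  C_13 = (0.00)(-0.40) − (0.85)(-0.05) = 0.0425
  C_21 = −[(-0.35)(0.85) − (0.00)(-0.40)] = 0.2975
  C_22 = (0.55)(0.85) − (0.00)(-0.05) = 0.4675
  C_23 = −[(0.55)(-0.40) − (-0.35)(-0.05)] = 0.2375
  C_31 = (-0.35)(-0.15) − (0.00)(0.85) = 0.0525
  C_32 = −[(0.55)(-0.15) − (0.00)(0.00)] = 0.0825
  C_33 = (0.55)(0.85) − (-0.35)(0.00) = 0.4675
det(I−A) = Σ_j (I−A)_1j·C_1j = (0.55)(0.6625) + (-0.35)(0.0075) + (0.00)(0.0425) = 0.36175
adj(I−A) = Cᵀ =
  [ 0.6625   0.2975   0.0525]
  [ 0.0075   0.4675   0.0825]
  [ 0.0425   0.2375   0.4675]
(I − A)⁻¹ = adj(I−A) / det(I−A) ≈
  [   1.8314     0.8224     0.1451]
  [   0.0207     1.2923     0.2281]
  [   0.1175     0.6565     1.2923]
x = (I − A)⁻¹ d = adj(I−A)·d / det(I−A), with det(I−A) = 0.36175:
  x_1 = (0.6625·240 + 0.2975·160 + 0.0525·50) / 0.36175 = 209.225 / 0.36175 ≈ 578.369
  x_2 = (0.0075·240 + 0.4675·160 + 0.0825·50) / 0.36175 = 80.725 / 0.36175 ≈ 223.151
  x_3 = (0.0425·240 + 0.2375·160 + 0.4675·50) / 0.36175 = 71.575 / 0.36175 ≈ 197.858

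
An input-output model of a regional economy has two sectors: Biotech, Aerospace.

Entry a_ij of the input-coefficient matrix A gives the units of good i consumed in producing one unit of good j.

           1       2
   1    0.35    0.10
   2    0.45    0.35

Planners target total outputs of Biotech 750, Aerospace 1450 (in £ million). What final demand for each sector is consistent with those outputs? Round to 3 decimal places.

I − A =
  [   0.65    -0.10]
  [  -0.45     0.65]
d = (I − A) x:
  d_1 = (+0.65)·750 + (-0.10)·1450 = 342.500
  d_2 = (-0.45)·750 + (+0.65)·1450 = 605.000

d_1 = 342.500, d_2 = 605.000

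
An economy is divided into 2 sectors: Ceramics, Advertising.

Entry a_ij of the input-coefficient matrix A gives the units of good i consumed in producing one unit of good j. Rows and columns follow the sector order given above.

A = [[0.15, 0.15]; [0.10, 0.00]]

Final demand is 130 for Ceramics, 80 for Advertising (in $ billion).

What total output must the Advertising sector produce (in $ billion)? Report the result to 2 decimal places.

x_2 = 97.01

I − A =
  [   0.85    -0.15]
  [  -0.10     1.00]
det(I−A) = (0.85)(1.00) − (-0.15)(-0.10) = 0.8350
adj(I−A) = [[1.00, 0.15], [0.10, 0.85]]
(I − A)⁻¹ = adj(I−A) / det(I−A) ≈
  [   1.1976     0.1796]
  [   0.1198     1.0180]
x = (I − A)⁻¹ d = adj(I−A)·d / det(I−A), with det(I−A) = 0.8350:
  x_1 = (1.00·130 + 0.15·80) / 0.8350 = 142.00 / 0.8350 ≈ 170.06
  x_2 = (0.10·130 + 0.85·80) / 0.8350 = 81.00 / 0.8350 ≈ 97.01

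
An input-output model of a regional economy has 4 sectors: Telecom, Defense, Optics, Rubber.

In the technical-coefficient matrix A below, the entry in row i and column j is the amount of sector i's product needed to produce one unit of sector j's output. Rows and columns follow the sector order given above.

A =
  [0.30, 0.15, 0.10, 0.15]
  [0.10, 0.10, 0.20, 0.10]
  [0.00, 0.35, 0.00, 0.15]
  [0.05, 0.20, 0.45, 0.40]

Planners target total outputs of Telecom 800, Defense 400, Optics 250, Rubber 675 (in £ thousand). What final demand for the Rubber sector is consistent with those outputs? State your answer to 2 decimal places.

I − A =
  [   0.70    -0.15    -0.10    -0.15]
  [  -0.10     0.90    -0.20    -0.10]
  [   0.00    -0.35     1.00    -0.15]
  [  -0.05    -0.20    -0.45     0.60]
d = (I − A) x:
  d_1 = (+0.70)·800 + (-0.15)·400 + (-0.10)·250 + (-0.15)·675 = 373.75
  d_2 = (-0.10)·800 + (+0.90)·400 + (-0.20)·250 + (-0.10)·675 = 162.50
  d_3 = (+0.00)·800 + (-0.35)·400 + (+1.00)·250 + (-0.15)·675 = 8.75
  d_4 = (-0.05)·800 + (-0.20)·400 + (-0.45)·250 + (+0.60)·675 = 172.50

d_4 = 172.50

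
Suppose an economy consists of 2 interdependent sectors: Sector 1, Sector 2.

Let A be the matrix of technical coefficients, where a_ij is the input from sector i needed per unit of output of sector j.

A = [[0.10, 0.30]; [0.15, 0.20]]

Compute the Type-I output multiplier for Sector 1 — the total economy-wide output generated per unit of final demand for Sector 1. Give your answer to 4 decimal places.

m_1 = 1.4074

I − A =
  [   0.90    -0.30]
  [  -0.15     0.80]
det(I−A) = (0.90)(0.80) − (-0.30)(-0.15) = 0.6750
adj(I−A) = [[0.80, 0.30], [0.15, 0.90]]
(I − A)⁻¹ = adj(I−A) / det(I−A) ≈
  [   1.18519     0.44444]
  [   0.22222     1.33333]
The output multiplier for sector j is the column-j sum of the Leontief inverse (I − A)⁻¹ = adj(I−A) / det(I−A).
Column 1 of adj(I−A): (0.80, 0.15); det(I−A) = 0.6750.
m_1 = (0.80 + 0.15) / 0.6750 = 0.95 / 0.6750 ≈ 1.4074.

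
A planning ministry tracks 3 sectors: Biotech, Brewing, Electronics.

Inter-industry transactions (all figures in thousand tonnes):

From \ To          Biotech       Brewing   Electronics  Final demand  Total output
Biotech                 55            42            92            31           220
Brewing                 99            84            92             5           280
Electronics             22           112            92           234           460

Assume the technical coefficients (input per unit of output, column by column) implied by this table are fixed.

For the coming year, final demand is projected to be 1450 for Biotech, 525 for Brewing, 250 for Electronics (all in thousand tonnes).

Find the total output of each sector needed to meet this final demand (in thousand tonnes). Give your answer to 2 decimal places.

x_1 = 3333.99, x_2 = 3618.58, x_3 = 2538.54

Technical coefficients a_ij = z_ij / X_j:
  a_11 = 55/220 = 0.25, a_21 = 99/220 = 0.45, a_31 = 22/220 = 0.10
  a_12 = 42/280 = 0.15, a_22 = 84/280 = 0.30, a_32 = 112/280 = 0.40
  a_13 = 92/460 = 0.20, a_23 = 92/460 = 0.20, a_33 = 92/460 = 0.20
I − A =
  [   0.75    -0.15    -0.20]
  [  -0.45     0.70    -0.20]
  [  -0.10    -0.40     0.80]
Cofactors of I−A, C_ij = (−1)^(i+j)·(minor ij) (rows/columns in the sector order above):
  C_11 = (0.70)(0.80) − (-0.20)(-0.40) = 0.4800
  C_12 = −[(-0.45)(0.80) − (-0.20)(-0.10)] = 0.3800
  C_13 = (-0.45)(-0.40) − (0.70)(-0.10) = 0.2500
  C_21 = −[(-0.15)(0.80) − (-0.20)(-0.40)] = 0.2000
  C_22 = (0.75)(0.80) − (-0.20)(-0.10) = 0.5800
  C_23 = −[(0.75)(-0.40) − (-0.15)(-0.10)] = 0.3150
  C_31 = (-0.15)(-0.20) − (-0.20)(0.70) = 0.1700
  C_32 = −[(0.75)(-0.20) − (-0.20)(-0.45)] = 0.2400
  C_33 = (0.75)(0.70) − (-0.15)(-0.45) = 0.4575
det(I−A) = Σ_j (I−A)_1j·C_1j = (0.75)(0.4800) + (-0.15)(0.3800) + (-0.20)(0.2500) = 0.2530
adj(I−A) = Cᵀ =
  [ 0.4800   0.2000   0.1700]
  [ 0.3800   0.5800   0.2400]
  [ 0.2500   0.3150   0.4575]
(I − A)⁻¹ = adj(I−A) / det(I−A) ≈
  [   1.8972     0.7905     0.6719]
  [   1.5020     2.2925     0.9486]
  [   0.9881     1.2451     1.8083]
x = (I − A)⁻¹ d = adj(I−A)·d / det(I−A), with det(I−A) = 0.2530:
  x_1 = (0.4800·1450 + 0.2000·525 + 0.1700·250) / 0.2530 = 843.50 / 0.2530 ≈ 3333.99
  x_2 = (0.3800·1450 + 0.5800·525 + 0.2400·250) / 0.2530 = 915.50 / 0.2530 ≈ 3618.58
  x_3 = (0.2500·1450 + 0.3150·525 + 0.4575·250) / 0.2530 = 642.25 / 0.2530 ≈ 2538.54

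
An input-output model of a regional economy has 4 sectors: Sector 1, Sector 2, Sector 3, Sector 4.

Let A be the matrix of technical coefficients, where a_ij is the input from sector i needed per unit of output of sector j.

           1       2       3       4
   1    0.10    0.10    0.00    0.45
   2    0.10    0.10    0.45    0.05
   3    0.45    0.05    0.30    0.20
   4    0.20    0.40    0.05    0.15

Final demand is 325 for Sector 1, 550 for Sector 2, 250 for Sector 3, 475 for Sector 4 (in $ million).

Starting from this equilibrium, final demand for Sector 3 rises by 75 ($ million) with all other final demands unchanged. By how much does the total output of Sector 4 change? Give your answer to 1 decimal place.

I − A =
  [   0.90    -0.10     0.00    -0.45]
  [  -0.10     0.90    -0.45    -0.05]
  [  -0.45    -0.05     0.70    -0.20]
  [  -0.20    -0.40    -0.05     0.85]
Compute the cofactors C_ij = (−1)^(i+j)·(3×3 minor ij) of I−A; the adjugate is their transpose:
adj(I−A) = Cᵀ =
  [ 0.457250   0.185625   0.139750   0.285875]
  [ 0.256750   0.453375   0.308250   0.235125]
  [ 0.384000   0.229000   0.562000   0.349000]
  [ 0.251000   0.270500   0.211000   0.519500]
det(I−A) = Σ_j (I−A)_1j·C_1j = (0.90)(0.457250) + (-0.10)(0.256750) + (0.00)(0.384000) + (-0.45)(0.251000) = 0.2729
(I − A)⁻¹ = adj(I−A) / det(I−A) ≈
  [   1.6755     0.6802     0.5121     1.0475]
  [   0.9408     1.6613     1.1295     0.8616]
  [   1.4071     0.8391     2.0594     1.2789]
  [   0.9198     0.9912     0.7732     1.9036]
Δx = (I − A)⁻¹ Δd with Δd having +75 in the Sector 3 component and 0 elsewhere.
So Δx_4 = L_43 · (+75), where L_43 = adj(I−A)_43 / det(I−A) = 0.211000 / 0.2729.
Δx_4 = 0.211000 × (+75) / 0.2729 = 15.825 / 0.2729 ≈ 58.0.

Δx_4 = 58.0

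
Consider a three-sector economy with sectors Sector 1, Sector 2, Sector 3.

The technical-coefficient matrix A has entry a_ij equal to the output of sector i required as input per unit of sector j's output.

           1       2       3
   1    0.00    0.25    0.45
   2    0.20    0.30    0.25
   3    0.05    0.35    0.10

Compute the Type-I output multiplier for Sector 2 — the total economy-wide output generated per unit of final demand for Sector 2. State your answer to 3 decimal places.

m_2 = 3.629

I − A =
  [   1.00    -0.25    -0.45]
  [  -0.20     0.70    -0.25]
  [  -0.05    -0.35     0.90]
Cofactors of I−A, C_ij = (−1)^(i+j)·(minor ij) (rows/columns in the sector order above):
  C_11 = (0.70)(0.90) − (-0.25)(-0.35) = 0.5425
  C_12 = −[(-0.20)(0.90) − (-0.25)(-0.05)] = 0.1925
  C_13 = (-0.20)(-0.35) − (0.70)(-0.05) = 0.1050
  C_21 = −[(-0.25)(0.90) − (-0.45)(-0.35)] = 0.3825
  C_22 = (1.00)(0.90) − (-0.45)(-0.05) = 0.8775
  C_23 = −[(1.00)(-0.35) − (-0.25)(-0.05)] = 0.3625
  C_31 = (-0.25)(-0.25) − (-0.45)(0.70) = 0.3775
  C_32 = −[(1.00)(-0.25) − (-0.45)(-0.20)] = 0.3400
  C_33 = (1.00)(0.70) − (-0.25)(-0.20) = 0.6500
det(I−A) = Σ_j (I−A)_1j·C_1j = (1.00)(0.5425) + (-0.25)(0.1925) + (-0.45)(0.1050) = 0.447125
adj(I−A) = Cᵀ =
  [ 0.5425   0.3825   0.3775]
  [ 0.1925   0.8775   0.3400]
  [ 0.1050   0.3625   0.6500]
(I − A)⁻¹ = adj(I−A) / det(I−A) ≈
  [   1.2133     0.8555     0.8443]
  [   0.4305     1.9625     0.7604]
  [   0.2348     0.8107     1.4537]
The output multiplier for sector j is the column-j sum of the Leontief inverse (I − A)⁻¹ = adj(I−A) / det(I−A).
Column 2 of adj(I−A): (0.3825, 0.8775, 0.3625); det(I−A) = 0.447125.
m_2 = (0.3825 + 0.8775 + 0.3625) / 0.447125 = 1.6225 / 0.447125 ≈ 3.629.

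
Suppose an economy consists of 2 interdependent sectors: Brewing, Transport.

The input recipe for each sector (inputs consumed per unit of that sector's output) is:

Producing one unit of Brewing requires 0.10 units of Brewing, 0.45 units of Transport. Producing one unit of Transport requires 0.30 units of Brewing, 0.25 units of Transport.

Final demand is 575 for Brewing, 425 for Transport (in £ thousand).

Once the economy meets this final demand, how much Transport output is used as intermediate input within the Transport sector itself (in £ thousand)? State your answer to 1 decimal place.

z_TT = 296.9

I − A =
  [   0.90    -0.30]
  [  -0.45     0.75]
det(I−A) = (0.90)(0.75) − (-0.30)(-0.45) = 0.5400
adj(I−A) = [[0.75, 0.30], [0.45, 0.90]]
(I − A)⁻¹ = adj(I−A) / det(I−A) ≈
  [   1.3889     0.5556]
  [   0.8333     1.6667]
First solve x = (I − A)⁻¹ d = adj(I−A)·d / det(I−A); in particular x_T = (0.45·575 + 0.90·425) / 0.5400 = 641.25 / 0.5400 = 1187.500.
Intermediate flow from T to T: z_TT = a_TT · x_T = 0.25 × 641.25 / 0.5400 = 160.3125 / 0.5400 ≈ 296.9.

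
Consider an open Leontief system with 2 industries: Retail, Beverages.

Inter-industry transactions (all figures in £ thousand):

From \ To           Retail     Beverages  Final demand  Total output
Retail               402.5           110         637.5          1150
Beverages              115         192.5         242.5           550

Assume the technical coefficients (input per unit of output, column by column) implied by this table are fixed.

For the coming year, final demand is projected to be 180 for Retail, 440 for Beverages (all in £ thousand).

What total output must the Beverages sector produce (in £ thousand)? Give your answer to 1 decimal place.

Technical coefficients a_ij = z_ij / X_j:
  a_RR = 402.5/1150 = 0.35, a_BR = 115/1150 = 0.10
  a_RB = 110/550 = 0.20, a_BB = 192.5/550 = 0.35
I − A =
  [   0.65    -0.20]
  [  -0.10     0.65]
det(I−A) = (0.65)(0.65) − (-0.20)(-0.10) = 0.4025
adj(I−A) = [[0.65, 0.20], [0.10, 0.65]]
(I − A)⁻¹ = adj(I−A) / det(I−A) ≈
  [   1.6149     0.4969]
  [   0.2484     1.6149]
x = (I − A)⁻¹ d = adj(I−A)·d / det(I−A), with det(I−A) = 0.4025:
  x_R = (0.65·180 + 0.20·440) / 0.4025 = 205.00 / 0.4025 ≈ 509.3
  x_B = (0.10·180 + 0.65·440) / 0.4025 = 304.00 / 0.4025 ≈ 755.3

x_B = 755.3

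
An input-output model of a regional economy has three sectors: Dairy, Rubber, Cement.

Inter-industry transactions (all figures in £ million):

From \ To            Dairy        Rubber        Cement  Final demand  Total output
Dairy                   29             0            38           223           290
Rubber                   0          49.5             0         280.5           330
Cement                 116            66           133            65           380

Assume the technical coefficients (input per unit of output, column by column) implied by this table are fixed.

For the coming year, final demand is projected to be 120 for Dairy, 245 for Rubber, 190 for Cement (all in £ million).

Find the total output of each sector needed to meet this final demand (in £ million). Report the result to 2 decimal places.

Technical coefficients a_ij = z_ij / X_j:
  a_11 = 29/290 = 0.10, a_21 = 0/290 = 0.00, a_31 = 116/290 = 0.40
  a_12 = 0/330 = 0.00, a_22 = 49.5/330 = 0.15, a_32 = 66/330 = 0.20
  a_13 = 38/380 = 0.10, a_23 = 0/380 = 0.00, a_33 = 133/380 = 0.35
I − A =
  [   0.90     0.00    -0.10]
  [   0.00     0.85     0.00]
  [  -0.40    -0.20     0.65]
Cofactors of I−A, C_ij = (−1)^(i+j)·(minor ij) (rows/columns in the sector order above):
  C_11 = (0.85)(0.65) − (0.00)(-0.20) = 0.5525
  C_12 = −[(0.00)(0.65) − (0.00)(-0.40)] = 0.0000
  C_13 = (0.00)(-0.20) − (0.85)(-0.40) = 0.3400
  C_21 = −[(0.00)(0.65) − (-0.10)(-0.20)] = 0.0200
  C_22 = (0.90)(0.65) − (-0.10)(-0.40) = 0.5450
  C_23 = −[(0.90)(-0.20) − (0.00)(-0.40)] = 0.1800
  C_31 = (0.00)(0.00) − (-0.10)(0.85) = 0.0850
  C_32 = −[(0.90)(0.00) − (-0.10)(0.00)] = 0.0000
  C_33 = (0.90)(0.85) − (0.00)(0.00) = 0.7650
det(I−A) = Σ_j (I−A)_1j·C_1j = (0.90)(0.5525) + (0.00)(0.0000) + (-0.10)(0.3400) = 0.46325
adj(I−A) = Cᵀ =
  [ 0.5525   0.0200   0.0850]
  [ 0.0000   0.5450   0.0000]
  [ 0.3400   0.1800   0.7650]
(I − A)⁻¹ = adj(I−A) / det(I−A) ≈
  [   1.1927     0.0432     0.1835]
  [   0.0000     1.1765     0.0000]
  [   0.7339     0.3886     1.6514]
x = (I − A)⁻¹ d = adj(I−A)·d / det(I−A), with det(I−A) = 0.46325:
  x_1 = (0.5525·120 + 0.0200·245 + 0.0850·190) / 0.46325 = 87.35 / 0.46325 ≈ 188.56
  x_2 = (0.0000·120 + 0.5450·245 + 0.0000·190) / 0.46325 = 133.525 / 0.46325 ≈ 288.24
  x_3 = (0.3400·120 + 0.1800·245 + 0.7650·190) / 0.46325 = 230.25 / 0.46325 ≈ 497.03

x_1 = 188.56, x_2 = 288.24, x_3 = 497.03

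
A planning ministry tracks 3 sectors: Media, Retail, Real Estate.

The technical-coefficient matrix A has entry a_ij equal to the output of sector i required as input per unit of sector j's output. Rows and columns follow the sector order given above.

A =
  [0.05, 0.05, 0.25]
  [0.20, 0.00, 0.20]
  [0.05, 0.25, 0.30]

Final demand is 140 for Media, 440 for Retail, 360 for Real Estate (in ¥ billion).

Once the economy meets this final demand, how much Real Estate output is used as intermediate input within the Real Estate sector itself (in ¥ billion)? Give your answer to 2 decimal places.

z_33 = 234.87

I − A =
  [   0.95    -0.05    -0.25]
  [  -0.20     1.00    -0.20]
  [  -0.05    -0.25     0.70]
Cofactors of I−A, C_ij = (−1)^(i+j)·(minor ij) (rows/columns in the sector order above):
  C_11 = (1.00)(0.70) − (-0.20)(-0.25) = 0.6500
  C_12 = −[(-0.20)(0.70) − (-0.20)(-0.05)] = 0.1500
  C_13 = (-0.20)(-0.25) − (1.00)(-0.05) = 0.1000
  C_21 = −[(-0.05)(0.70) − (-0.25)(-0.25)] = 0.0975
  C_22 = (0.95)(0.70) − (-0.25)(-0.05) = 0.6525
  C_23 = −[(0.95)(-0.25) − (-0.05)(-0.05)] = 0.2400
  C_31 = (-0.05)(-0.20) − (-0.25)(1.00) = 0.2600
  C_32 = −[(0.95)(-0.20) − (-0.25)(-0.20)] = 0.2400
  C_33 = (0.95)(1.00) − (-0.05)(-0.20) = 0.9400
det(I−A) = Σ_j (I−A)_1j·C_1j = (0.95)(0.6500) + (-0.05)(0.1500) + (-0.25)(0.1000) = 0.5850
adj(I−A) = Cᵀ =
  [ 0.6500   0.0975   0.2600]
  [ 0.1500   0.6525   0.2400]
  [ 0.1000   0.2400   0.9400]
(I − A)⁻¹ = adj(I−A) / det(I−A) ≈
  [   1.1111     0.1667     0.4444]
  [   0.2564     1.1154     0.4103]
  [   0.1709     0.4103     1.6068]
First solve x = (I − A)⁻¹ d = adj(I−A)·d / det(I−A); in particular x_3 = (0.1000·140 + 0.2400·440 + 0.9400·360) / 0.5850 = 458.00 / 0.5850 ≈ 782.9060.
Intermediate flow from 3 to 3: z_33 = a_33 · x_3 = 0.30 × 458.00 / 0.5850 = 137.40 / 0.5850 ≈ 234.87.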